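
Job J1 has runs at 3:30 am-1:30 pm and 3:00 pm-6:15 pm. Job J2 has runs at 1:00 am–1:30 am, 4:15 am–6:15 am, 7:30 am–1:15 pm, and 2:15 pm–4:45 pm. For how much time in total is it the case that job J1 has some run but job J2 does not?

A \ B = 3:30 am–4:15 am, 6:15 am–7:30 am, 1:15 pm–1:30 pm, 4:45 pm–6:15 pm.
Total: 45 min + 1 h 15 min + 15 min + 1 h 30 min = 3 h 45 min.

3 h 45 min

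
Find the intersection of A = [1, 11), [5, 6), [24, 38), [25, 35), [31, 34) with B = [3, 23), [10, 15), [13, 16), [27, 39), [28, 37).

Merge the first list: [1, 11), [24, 38).
Merge the second list: [3, 23), [27, 39).
[1, 11) ∩ B → [3, 11).
[24, 38) ∩ B → [27, 38).

[3, 11) ∪ [27, 38)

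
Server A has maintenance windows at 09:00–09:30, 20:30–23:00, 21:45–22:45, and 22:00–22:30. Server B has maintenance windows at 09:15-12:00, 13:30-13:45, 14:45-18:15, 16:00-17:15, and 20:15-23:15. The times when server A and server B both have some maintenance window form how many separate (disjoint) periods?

2

First set merges to 09:00–09:30, 20:30–23:00.
Second set merges to 09:15–12:00, 13:30–13:45, 14:45–18:15, 20:15–23:15.
A ∩ B = 09:15–09:30, 20:30–23:00.
That is 2 disjoint pieces.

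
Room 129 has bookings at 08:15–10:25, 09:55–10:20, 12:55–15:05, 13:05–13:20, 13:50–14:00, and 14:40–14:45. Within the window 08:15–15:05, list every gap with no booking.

10:25–12:55

After merging, the occupied span is 08:15–10:25, 12:55–15:05.
Gaps within 08:15–15:05: 10:25–12:55.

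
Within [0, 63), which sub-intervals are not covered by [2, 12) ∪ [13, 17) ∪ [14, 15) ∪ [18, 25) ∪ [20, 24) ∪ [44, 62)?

The merged coverage is [2, 12), [13, 17), [18, 25), [44, 62).
Complement within [0, 63): [0, 2), [12, 13), [17, 18), [25, 44), [62, 63).

[0, 2) ∪ [12, 13) ∪ [17, 18) ∪ [25, 44) ∪ [62, 63)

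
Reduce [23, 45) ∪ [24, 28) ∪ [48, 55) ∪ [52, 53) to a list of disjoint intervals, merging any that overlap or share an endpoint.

[24, 28) overlaps/touches [23, 45) → extend to [23, 45).
[48, 55) is disjoint → start new block.
[52, 53) overlaps/touches [48, 55) → extend to [48, 55).

[23, 45) ∪ [48, 55)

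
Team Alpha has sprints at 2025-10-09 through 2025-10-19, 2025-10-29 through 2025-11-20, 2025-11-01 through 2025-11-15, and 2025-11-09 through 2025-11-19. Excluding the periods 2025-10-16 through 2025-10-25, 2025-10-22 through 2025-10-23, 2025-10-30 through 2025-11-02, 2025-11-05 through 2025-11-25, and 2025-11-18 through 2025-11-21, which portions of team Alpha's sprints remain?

2025-10-09 through 2025-10-15, 2025-10-29 through 2025-10-29, 2025-11-03 through 2025-11-04

A, merged: 2025-10-09 through 2025-10-19, 2025-10-29 through 2025-11-20.
B, merged: 2025-10-16 through 2025-10-25, 2025-10-30 through 2025-11-02, 2025-11-05 through 2025-11-25.
2025-10-09 through 2025-10-19 with B removed leaves 2025-10-09 through 2025-10-15.
2025-10-29 through 2025-11-20 with B removed leaves 2025-10-29 through 2025-10-29, 2025-11-03 through 2025-11-04.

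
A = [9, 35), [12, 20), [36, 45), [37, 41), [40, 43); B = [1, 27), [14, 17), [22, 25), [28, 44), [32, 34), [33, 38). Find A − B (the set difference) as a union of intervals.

A, merged: [9, 35), [36, 45).
B, merged: [1, 27), [28, 44).
[9, 35) with B removed leaves [27, 28).
[36, 45) with B removed leaves [44, 45).

[27, 28) ∪ [44, 45)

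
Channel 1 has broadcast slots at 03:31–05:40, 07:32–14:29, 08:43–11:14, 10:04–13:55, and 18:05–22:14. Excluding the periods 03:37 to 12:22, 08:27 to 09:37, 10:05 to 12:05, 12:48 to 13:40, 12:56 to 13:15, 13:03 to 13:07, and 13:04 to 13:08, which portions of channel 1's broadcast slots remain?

03:31–03:37, 12:22–12:48, 13:40–14:29, 18:05–22:14

First set merges to 03:31–05:40, 07:32–14:29, 18:05–22:14.
Second set merges to 03:37–12:22, 12:48–13:40.
03:31–05:40 \ B = 03:31–03:37.
07:32–14:29 \ B = 12:22–12:48, 13:40–14:29.
18:05–22:14: nothing removed.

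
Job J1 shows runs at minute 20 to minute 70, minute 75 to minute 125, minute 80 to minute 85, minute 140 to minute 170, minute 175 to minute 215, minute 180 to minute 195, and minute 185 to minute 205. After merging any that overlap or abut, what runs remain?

minute 20 to minute 70, minute 75 to minute 125, minute 140 to minute 170, minute 175 to minute 215

minute 75 to minute 125 is disjoint → start new block.
minute 80 to minute 85 overlaps/touches minute 75 to minute 125 → extend to minute 75 to minute 125.
minute 140 to minute 170 is disjoint → start new block.
minute 175 to minute 215 is disjoint → start new block.
minute 180 to minute 195 overlaps/touches minute 175 to minute 215 → extend to minute 175 to minute 215.
minute 185 to minute 205 overlaps/touches minute 175 to minute 215 → extend to minute 175 to minute 215.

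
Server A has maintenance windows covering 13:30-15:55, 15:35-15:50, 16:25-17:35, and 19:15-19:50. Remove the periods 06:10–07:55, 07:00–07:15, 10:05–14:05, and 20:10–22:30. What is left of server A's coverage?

Merge the first list: 13:30–15:55, 16:25–17:35, 19:15–19:50.
Merge the second list: 06:10–07:55, 10:05–14:05, 20:10–22:30.
13:30–15:55 \ B = 14:05–15:55.
16:25–17:35: nothing removed.
19:15–19:50: nothing removed.

14:05–15:55, 16:25–17:35, 19:15–19:50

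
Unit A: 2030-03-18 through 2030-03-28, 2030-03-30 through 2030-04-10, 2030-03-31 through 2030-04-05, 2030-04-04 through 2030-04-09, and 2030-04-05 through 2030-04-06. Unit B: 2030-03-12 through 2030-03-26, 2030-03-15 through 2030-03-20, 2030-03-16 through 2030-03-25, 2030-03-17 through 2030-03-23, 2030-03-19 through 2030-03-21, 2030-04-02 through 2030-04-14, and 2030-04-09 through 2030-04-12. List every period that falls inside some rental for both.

2030-03-18 through 2030-03-26, 2030-04-02 through 2030-04-10

First set merges to 2030-03-18 through 2030-03-28, 2030-03-30 through 2030-04-10.
Second set merges to 2030-03-12 through 2030-03-26, 2030-04-02 through 2030-04-14.
2030-03-18 through 2030-03-28 overlaps B on 2030-03-18 through 2030-03-26.
2030-03-30 through 2030-04-10 overlaps B on 2030-04-02 through 2030-04-10.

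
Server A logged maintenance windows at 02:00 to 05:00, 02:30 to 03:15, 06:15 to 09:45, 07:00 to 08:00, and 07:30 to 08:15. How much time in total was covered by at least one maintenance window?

Merged: 02:00-05:00, 06:15-09:45.
Lengths: 3 h + 3 h 30 min = 6 h 30 min.

6 h 30 min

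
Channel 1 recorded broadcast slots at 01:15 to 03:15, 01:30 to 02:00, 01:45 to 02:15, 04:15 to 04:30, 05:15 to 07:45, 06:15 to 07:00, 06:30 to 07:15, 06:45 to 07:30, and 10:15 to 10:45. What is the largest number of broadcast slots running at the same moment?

4

Walk the sorted start/end points keeping a running depth.
The depth first hits 4 at 06:45.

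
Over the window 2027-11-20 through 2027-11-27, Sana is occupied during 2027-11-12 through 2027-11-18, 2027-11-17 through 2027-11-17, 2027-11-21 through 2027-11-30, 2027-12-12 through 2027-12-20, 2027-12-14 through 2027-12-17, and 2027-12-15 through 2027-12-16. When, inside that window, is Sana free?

2027-11-20 through 2027-11-20

Covered (merged): 2027-11-12 through 2027-11-18, 2027-11-21 through 2027-11-30, 2027-12-12 through 2027-12-20.
Uncovered inside 2027-11-20 through 2027-11-27: 2027-11-20 through 2027-11-20.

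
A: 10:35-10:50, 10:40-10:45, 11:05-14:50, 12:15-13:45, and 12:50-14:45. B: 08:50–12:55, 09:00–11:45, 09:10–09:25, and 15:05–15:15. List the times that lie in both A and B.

10:35–10:50, 11:05–12:55

A, merged: 10:35–10:50, 11:05–14:50.
B, merged: 08:50–12:55, 15:05–15:15.
10:35–10:50 ∩ B → 10:35–10:50.
11:05–14:50 ∩ B → 11:05–12:55.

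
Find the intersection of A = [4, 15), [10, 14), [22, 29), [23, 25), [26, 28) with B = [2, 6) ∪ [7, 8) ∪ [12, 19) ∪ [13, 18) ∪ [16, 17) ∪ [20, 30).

A, merged: [4, 15), [22, 29).
B, merged: [2, 6), [7, 8), [12, 19), [20, 30).
[4, 15) overlaps B on [4, 6), [7, 8), [12, 15).
[22, 29) overlaps B on [22, 29).

[4, 6) ∪ [7, 8) ∪ [12, 15) ∪ [22, 29)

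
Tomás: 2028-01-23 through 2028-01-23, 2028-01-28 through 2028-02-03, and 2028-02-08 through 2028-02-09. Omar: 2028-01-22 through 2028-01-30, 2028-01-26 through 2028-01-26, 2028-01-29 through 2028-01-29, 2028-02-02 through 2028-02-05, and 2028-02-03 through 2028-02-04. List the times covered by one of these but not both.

Merge the second list: 2028-01-22 through 2028-01-30, 2028-02-02 through 2028-02-05.
Only in the first: 2028-01-31 through 2028-02-01, 2028-02-08 through 2028-02-09.
Only in the second: 2028-01-22 through 2028-01-22, 2028-01-24 through 2028-01-27, 2028-02-04 through 2028-02-05.
Together these are the periods covered by exactly one.

2028-01-22 through 2028-01-22, 2028-01-24 through 2028-01-27, 2028-01-31 through 2028-02-01, 2028-02-04 through 2028-02-05, 2028-02-08 through 2028-02-09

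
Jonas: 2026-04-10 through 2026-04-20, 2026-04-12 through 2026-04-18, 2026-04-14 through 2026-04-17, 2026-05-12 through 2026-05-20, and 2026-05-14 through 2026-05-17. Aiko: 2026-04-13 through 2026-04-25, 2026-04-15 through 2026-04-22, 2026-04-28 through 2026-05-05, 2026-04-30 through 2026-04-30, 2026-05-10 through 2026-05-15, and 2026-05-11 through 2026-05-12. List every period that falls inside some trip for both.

2026-04-13 through 2026-04-20, 2026-05-12 through 2026-05-15

First set merges to 2026-04-10 through 2026-04-20, 2026-05-12 through 2026-05-20.
Second set merges to 2026-04-13 through 2026-04-25, 2026-04-28 through 2026-05-05, 2026-05-10 through 2026-05-15.
2026-04-10 through 2026-04-20 meets the second set on 2026-04-13 through 2026-04-20.
2026-05-12 through 2026-05-20 meets the second set on 2026-05-12 through 2026-05-15.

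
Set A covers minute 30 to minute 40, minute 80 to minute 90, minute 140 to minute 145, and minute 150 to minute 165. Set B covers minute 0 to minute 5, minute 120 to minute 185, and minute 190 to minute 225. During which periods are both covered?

minute 30 to minute 40 meets no B interval.
minute 80 to minute 90 meets no B interval.
minute 140 to minute 145 ∩ B → minute 140 to minute 145.
minute 150 to minute 165 ∩ B → minute 150 to minute 165.

minute 140 to minute 145, minute 150 to minute 165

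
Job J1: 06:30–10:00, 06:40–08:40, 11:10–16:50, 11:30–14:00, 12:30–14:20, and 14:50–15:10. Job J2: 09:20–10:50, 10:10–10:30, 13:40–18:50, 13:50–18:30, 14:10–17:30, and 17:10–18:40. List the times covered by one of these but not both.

06:30–09:20, 10:00–10:50, 11:10–13:40, 16:50–18:50

A, merged: 06:30–10:00, 11:10–16:50.
B, merged: 09:20–10:50, 13:40–18:50.
Only in the first: 06:30–09:20, 11:10–13:40.
Only in the second: 10:00–10:50, 16:50–18:50.
Together these are the periods covered by exactly one.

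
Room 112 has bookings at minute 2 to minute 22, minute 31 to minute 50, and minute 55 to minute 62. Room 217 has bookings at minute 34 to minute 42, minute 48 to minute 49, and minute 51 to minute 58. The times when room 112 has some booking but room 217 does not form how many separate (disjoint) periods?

A \ B = minute 2 to minute 22, minute 31 to minute 34, minute 42 to minute 48, minute 49 to minute 50, minute 58 to minute 62.
That is 5 disjoint pieces.

5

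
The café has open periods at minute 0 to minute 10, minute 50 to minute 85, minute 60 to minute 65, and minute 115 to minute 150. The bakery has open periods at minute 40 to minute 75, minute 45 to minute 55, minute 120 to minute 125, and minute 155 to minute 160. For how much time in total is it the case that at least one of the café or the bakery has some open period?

Merge the first list: minute 0 to minute 10, minute 50 to minute 85, minute 115 to minute 150.
Merge the second list: minute 40 to minute 75, minute 120 to minute 125, minute 155 to minute 160.
A ∪ B = minute 0 to minute 10, minute 40 to minute 85, minute 115 to minute 150, minute 155 to minute 160.
Total: 10 minutes + 45 minutes + 35 minutes + 5 minutes = 95 minutes.

95 minutes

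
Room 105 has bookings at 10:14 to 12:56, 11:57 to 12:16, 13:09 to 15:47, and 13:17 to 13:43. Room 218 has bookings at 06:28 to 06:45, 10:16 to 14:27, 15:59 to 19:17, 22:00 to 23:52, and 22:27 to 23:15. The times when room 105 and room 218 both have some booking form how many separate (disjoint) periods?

2

A, merged: 10:14-12:56, 13:09-15:47.
B, merged: 06:28-06:45, 10:16-14:27, 15:59-19:17, 22:00-23:52.
A ∩ B = 10:16-12:56, 13:09-14:27.
That is 2 disjoint pieces.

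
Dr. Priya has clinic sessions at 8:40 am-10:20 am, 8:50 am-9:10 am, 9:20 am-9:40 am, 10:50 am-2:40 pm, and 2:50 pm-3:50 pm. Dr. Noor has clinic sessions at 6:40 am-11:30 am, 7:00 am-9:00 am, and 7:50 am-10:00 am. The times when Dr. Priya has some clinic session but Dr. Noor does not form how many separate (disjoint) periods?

Merge the first list: 8:40 am-10:20 am, 10:50 am-2:40 pm, 2:50 pm-3:50 pm.
Merge the second list: 6:40 am-11:30 am.
A \ B = 11:30 am-2:40 pm, 2:50 pm-3:50 pm.
That is 2 disjoint pieces.

2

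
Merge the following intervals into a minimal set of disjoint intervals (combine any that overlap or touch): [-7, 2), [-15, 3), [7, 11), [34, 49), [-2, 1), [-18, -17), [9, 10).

[-18, -17) ∪ [-15, 3) ∪ [7, 11) ∪ [34, 49)

Sort by start: [-18, -17), [-15, 3), [-7, 2), [-2, 1), [7, 11), [9, 10), [34, 49).
[-15, 3) is disjoint → start new block.
[-7, 2) overlaps/touches [-15, 3) → extend to [-15, 3).
[-2, 1) overlaps/touches [-15, 3) → extend to [-15, 3).
[7, 11) is disjoint → start new block.
[9, 10) overlaps/touches [7, 11) → extend to [7, 11).
[34, 49) is disjoint → start new block.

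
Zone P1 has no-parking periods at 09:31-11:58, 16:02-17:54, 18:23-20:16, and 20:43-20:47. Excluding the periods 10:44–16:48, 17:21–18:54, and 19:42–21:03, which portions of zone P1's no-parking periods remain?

09:31–10:44, 16:48–17:21, 18:54–19:42

09:31–11:58 \ B = 09:31–10:44.
16:02–17:54 \ B = 16:48–17:21.
18:23–20:16 \ B = 18:54–19:42.
20:43–20:47: entirely removed.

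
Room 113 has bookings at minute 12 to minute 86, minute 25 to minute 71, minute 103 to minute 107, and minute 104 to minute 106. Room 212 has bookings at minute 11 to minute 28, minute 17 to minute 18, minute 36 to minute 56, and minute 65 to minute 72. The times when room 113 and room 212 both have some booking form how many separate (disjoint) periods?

3

Merge the first list: minute 12 to minute 86, minute 103 to minute 107.
Merge the second list: minute 11 to minute 28, minute 36 to minute 56, minute 65 to minute 72.
A ∩ B = minute 12 to minute 28, minute 36 to minute 56, minute 65 to minute 72.
That is 3 disjoint pieces.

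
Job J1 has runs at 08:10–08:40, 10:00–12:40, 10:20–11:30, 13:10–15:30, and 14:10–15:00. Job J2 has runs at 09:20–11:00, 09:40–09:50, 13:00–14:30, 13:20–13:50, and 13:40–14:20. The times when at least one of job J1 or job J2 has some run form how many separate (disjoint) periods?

3

First set merges to 08:10-08:40, 10:00-12:40, 13:10-15:30.
Second set merges to 09:20-11:00, 13:00-14:30.
A ∪ B = 08:10-08:40, 09:20-12:40, 13:00-15:30.
That is 3 disjoint pieces.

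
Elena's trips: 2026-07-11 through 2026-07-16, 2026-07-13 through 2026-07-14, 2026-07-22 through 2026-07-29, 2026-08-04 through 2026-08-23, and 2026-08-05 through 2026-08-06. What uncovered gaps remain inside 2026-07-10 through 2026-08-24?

The merged coverage is 2026-07-11 through 2026-07-16, 2026-07-22 through 2026-07-29, 2026-08-04 through 2026-08-23.
Gaps within 2026-07-10 through 2026-08-24: 2026-07-10 through 2026-07-10, 2026-07-17 through 2026-07-21, 2026-07-30 through 2026-08-03, 2026-08-24 through 2026-08-24.

2026-07-10 through 2026-07-10, 2026-07-17 through 2026-07-21, 2026-07-30 through 2026-08-03, 2026-08-24 through 2026-08-24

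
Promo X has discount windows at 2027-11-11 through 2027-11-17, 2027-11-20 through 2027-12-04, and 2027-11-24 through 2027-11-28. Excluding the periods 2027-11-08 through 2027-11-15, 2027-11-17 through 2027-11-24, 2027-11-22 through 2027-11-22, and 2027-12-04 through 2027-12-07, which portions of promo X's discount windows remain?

2027-11-16 through 2027-11-16, 2027-11-25 through 2027-12-03

Merge the first list: 2027-11-11 through 2027-11-17, 2027-11-20 through 2027-12-04.
Merge the second list: 2027-11-08 through 2027-11-15, 2027-11-17 through 2027-11-24, 2027-12-04 through 2027-12-07.
2027-11-11 through 2027-11-17 \ B = 2027-11-16 through 2027-11-16.
2027-11-20 through 2027-12-04 \ B = 2027-11-25 through 2027-12-03.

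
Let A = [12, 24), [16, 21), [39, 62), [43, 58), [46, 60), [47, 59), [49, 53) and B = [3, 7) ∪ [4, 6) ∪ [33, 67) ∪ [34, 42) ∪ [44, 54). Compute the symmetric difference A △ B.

[3, 7) ∪ [12, 24) ∪ [33, 39) ∪ [62, 67)

A, merged: [12, 24), [39, 62).
B, merged: [3, 7), [33, 67).
A \ B = [12, 24).
B \ A = [3, 7), [33, 39), [62, 67).
Union of the two gives the symmetric difference.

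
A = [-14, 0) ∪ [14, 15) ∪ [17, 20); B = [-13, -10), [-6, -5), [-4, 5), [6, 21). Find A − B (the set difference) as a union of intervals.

[-14, -13) ∪ [-10, -6) ∪ [-5, -4)

[-14, 0) minus B → [-14, -13), [-10, -6), [-5, -4).
[14, 15): fully covered by B → removed.
[17, 20): fully covered by B → removed.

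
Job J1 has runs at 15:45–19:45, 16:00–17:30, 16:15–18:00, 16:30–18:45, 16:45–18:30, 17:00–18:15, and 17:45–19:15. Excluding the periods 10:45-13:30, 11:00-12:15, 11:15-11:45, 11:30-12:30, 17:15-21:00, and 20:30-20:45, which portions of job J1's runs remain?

15:45–17:15

A, merged: 15:45–19:45.
B, merged: 10:45–13:30, 17:15–21:00.
15:45–19:45 with B removed leaves 15:45–17:15.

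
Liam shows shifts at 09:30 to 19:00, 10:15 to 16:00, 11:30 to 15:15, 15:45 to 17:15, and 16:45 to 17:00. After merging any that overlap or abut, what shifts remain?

09:30–19:00

10:15–16:00 overlaps/touches 09:30–19:00 → extend to 09:30–19:00.
11:30–15:15 overlaps/touches 09:30–19:00 → extend to 09:30–19:00.
15:45–17:15 overlaps/touches 09:30–19:00 → extend to 09:30–19:00.
16:45–17:00 overlaps/touches 09:30–19:00 → extend to 09:30–19:00.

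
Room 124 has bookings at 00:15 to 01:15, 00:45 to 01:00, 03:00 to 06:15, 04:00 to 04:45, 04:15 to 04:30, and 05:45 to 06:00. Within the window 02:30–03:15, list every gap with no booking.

After merging, the occupied span is 00:15–01:15, 03:00–06:15.
Gaps within 02:30–03:15: 02:30–03:00.

02:30–03:00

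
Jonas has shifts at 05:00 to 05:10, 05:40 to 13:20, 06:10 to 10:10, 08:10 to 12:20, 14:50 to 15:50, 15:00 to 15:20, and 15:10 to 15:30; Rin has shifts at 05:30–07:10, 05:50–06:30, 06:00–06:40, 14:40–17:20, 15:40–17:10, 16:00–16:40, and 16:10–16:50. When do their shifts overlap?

05:40–07:10, 14:50–15:50

A, merged: 05:00–05:10, 05:40–13:20, 14:50–15:50.
B, merged: 05:30–07:10, 14:40–17:20.
05:00–05:10 falls entirely outside B.
05:40–13:20 overlaps B on 05:40–07:10.
14:50–15:50 overlaps B on 14:50–15:50.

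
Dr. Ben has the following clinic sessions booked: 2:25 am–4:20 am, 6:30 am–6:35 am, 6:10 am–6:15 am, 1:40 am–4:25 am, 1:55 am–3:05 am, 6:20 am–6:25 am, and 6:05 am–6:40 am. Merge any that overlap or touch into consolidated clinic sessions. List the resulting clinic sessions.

Sort by start: 1:40 am–4:25 am, 1:55 am–3:05 am, 2:25 am–4:20 am, 6:05 am–6:40 am, 6:10 am–6:15 am, 6:20 am–6:25 am, 6:30 am–6:35 am.
1:55 am–3:05 am overlaps/touches 1:40 am–4:25 am → extend to 1:40 am–4:25 am.
2:25 am–4:20 am overlaps/touches 1:40 am–4:25 am → extend to 1:40 am–4:25 am.
6:05 am–6:40 am is disjoint → start new block.
6:10 am–6:15 am overlaps/touches 6:05 am–6:40 am → extend to 6:05 am–6:40 am.
6:20 am–6:25 am overlaps/touches 6:05 am–6:40 am → extend to 6:05 am–6:40 am.
6:30 am–6:35 am overlaps/touches 6:05 am–6:40 am → extend to 6:05 am–6:40 am.

1:40 am–4:25 am, 6:05 am–6:40 am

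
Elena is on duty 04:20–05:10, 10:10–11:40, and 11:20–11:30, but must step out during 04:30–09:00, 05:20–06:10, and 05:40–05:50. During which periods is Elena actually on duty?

04:20–04:30, 10:10–11:40

A, merged: 04:20–05:10, 10:10–11:40.
B, merged: 04:30–09:00.
04:20–05:10 minus B → 04:20–04:30.
10:10–11:40: no B overlap → unchanged.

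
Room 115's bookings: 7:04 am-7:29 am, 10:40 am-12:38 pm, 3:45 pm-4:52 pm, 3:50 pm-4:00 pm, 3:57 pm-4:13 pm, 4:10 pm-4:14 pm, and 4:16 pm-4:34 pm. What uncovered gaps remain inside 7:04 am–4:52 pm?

7:29 am–10:40 am, 12:38 pm–3:45 pm

After merging, the occupied span is 7:04 am–7:29 am, 10:40 am–12:38 pm, 3:45 pm–4:52 pm.
Gaps within 7:04 am–4:52 pm: 7:29 am–10:40 am, 12:38 pm–3:45 pm.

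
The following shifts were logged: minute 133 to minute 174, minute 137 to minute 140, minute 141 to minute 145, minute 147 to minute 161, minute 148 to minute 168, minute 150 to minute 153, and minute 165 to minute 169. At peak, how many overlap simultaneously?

Walk the sorted start/end points keeping a running depth.
The depth first hits 4 at minute 150.

4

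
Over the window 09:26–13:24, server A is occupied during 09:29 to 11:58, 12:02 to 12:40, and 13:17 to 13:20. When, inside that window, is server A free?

The merged coverage is 09:29–11:58, 12:02–12:40, 13:17–13:20.
Gaps within 09:26–13:24: 09:26–09:29, 11:58–12:02, 12:40–13:17, 13:20–13:24.

09:26–09:29, 11:58–12:02, 12:40–13:17, 13:20–13:24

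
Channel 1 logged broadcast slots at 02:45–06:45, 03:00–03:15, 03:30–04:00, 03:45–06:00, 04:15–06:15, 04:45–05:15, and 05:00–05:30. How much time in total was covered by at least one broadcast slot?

4 h

Merged: 02:45–06:45.
Length: 4 h.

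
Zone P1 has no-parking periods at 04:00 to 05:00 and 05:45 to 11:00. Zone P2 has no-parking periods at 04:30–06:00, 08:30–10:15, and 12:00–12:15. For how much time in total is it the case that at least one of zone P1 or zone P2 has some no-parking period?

7 h 15 min

A ∪ B = 04:00-11:00, 12:00-12:15.
Total: 7 h + 15 min = 7 h 15 min.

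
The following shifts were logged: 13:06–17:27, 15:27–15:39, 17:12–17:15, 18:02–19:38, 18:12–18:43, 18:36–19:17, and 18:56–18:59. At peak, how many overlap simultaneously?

3

Walk the sorted start/end points keeping a running depth.
The depth first hits 3 at 18:36.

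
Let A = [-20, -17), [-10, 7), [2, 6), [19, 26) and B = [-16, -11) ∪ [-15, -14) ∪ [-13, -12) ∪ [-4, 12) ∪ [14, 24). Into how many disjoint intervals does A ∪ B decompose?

4

First set merges to [-20, -17), [-10, 7), [19, 26).
Second set merges to [-16, -11), [-4, 12), [14, 24).
A ∪ B = [-20, -17), [-16, -11), [-10, 12), [14, 26).
That is 4 disjoint pieces.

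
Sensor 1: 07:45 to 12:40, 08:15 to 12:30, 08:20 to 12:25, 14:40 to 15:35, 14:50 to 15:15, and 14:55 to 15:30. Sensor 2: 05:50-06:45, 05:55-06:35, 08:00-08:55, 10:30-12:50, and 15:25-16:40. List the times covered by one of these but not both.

05:50–06:45, 07:45–08:00, 08:55–10:30, 12:40–12:50, 14:40–15:25, 15:35–16:40

A, merged: 07:45–12:40, 14:40–15:35.
B, merged: 05:50–06:45, 08:00–08:55, 10:30–12:50, 15:25–16:40.
Only in the first: 07:45–08:00, 08:55–10:30, 14:40–15:25.
Only in the second: 05:50–06:45, 12:40–12:50, 15:35–16:40.
Together these are the periods covered by exactly one.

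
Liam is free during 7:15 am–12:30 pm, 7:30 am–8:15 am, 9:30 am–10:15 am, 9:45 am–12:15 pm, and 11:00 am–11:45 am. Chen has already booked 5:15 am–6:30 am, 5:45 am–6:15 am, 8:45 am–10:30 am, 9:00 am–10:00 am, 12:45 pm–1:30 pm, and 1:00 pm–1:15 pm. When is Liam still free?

7:15 am-8:45 am, 10:30 am-12:30 pm

Merge the first list: 7:15 am-12:30 pm.
Merge the second list: 5:15 am-6:30 am, 8:45 am-10:30 am, 12:45 pm-1:30 pm.
7:15 am-12:30 pm minus B → 7:15 am-8:45 am, 10:30 am-12:30 pm.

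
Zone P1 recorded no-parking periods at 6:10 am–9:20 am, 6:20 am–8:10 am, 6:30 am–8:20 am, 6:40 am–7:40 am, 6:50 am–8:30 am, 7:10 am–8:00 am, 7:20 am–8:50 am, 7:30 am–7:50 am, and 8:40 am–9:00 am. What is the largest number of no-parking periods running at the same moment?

8

Walk the sorted start/end points keeping a running depth.
The depth first hits 8 at 7:30 am.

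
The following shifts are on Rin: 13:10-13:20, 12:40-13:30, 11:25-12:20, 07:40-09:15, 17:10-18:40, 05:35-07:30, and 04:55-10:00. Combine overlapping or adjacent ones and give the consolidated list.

Sort by start: 04:55–10:00, 05:35–07:30, 07:40–09:15, 11:25–12:20, 12:40–13:30, 13:10–13:20, 17:10–18:40.
05:35–07:30 overlaps/touches 04:55–10:00 → extend to 04:55–10:00.
07:40–09:15 overlaps/touches 04:55–10:00 → extend to 04:55–10:00.
11:25–12:20 is disjoint → start new block.
12:40–13:30 is disjoint → start new block.
13:10–13:20 overlaps/touches 12:40–13:30 → extend to 12:40–13:30.
17:10–18:40 is disjoint → start new block.

04:55–10:00, 11:25–12:20, 12:40–13:30, 17:10–18:40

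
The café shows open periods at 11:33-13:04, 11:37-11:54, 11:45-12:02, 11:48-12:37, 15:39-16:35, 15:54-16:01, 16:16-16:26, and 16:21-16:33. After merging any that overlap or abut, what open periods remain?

11:33-13:04, 15:39-16:35

11:37-11:54 overlaps/touches 11:33-13:04 → extend to 11:33-13:04.
11:45-12:02 overlaps/touches 11:33-13:04 → extend to 11:33-13:04.
11:48-12:37 overlaps/touches 11:33-13:04 → extend to 11:33-13:04.
15:39-16:35 is disjoint → start new block.
15:54-16:01 overlaps/touches 15:39-16:35 → extend to 15:39-16:35.
16:16-16:26 overlaps/touches 15:39-16:35 → extend to 15:39-16:35.
16:21-16:33 overlaps/touches 15:39-16:35 → extend to 15:39-16:35.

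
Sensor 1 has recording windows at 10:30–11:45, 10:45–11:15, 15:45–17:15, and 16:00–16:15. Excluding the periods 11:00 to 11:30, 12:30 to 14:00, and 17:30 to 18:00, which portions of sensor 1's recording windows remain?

A, merged: 10:30–11:45, 15:45–17:15.
10:30–11:45 with B removed leaves 10:30–11:00, 11:30–11:45.
15:45–17:15 is untouched.

10:30–11:00, 11:30–11:45, 15:45–17:15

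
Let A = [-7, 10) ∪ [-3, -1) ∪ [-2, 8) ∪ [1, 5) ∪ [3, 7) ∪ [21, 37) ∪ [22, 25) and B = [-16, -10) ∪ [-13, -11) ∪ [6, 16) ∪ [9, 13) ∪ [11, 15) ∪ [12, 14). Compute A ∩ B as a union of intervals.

A, merged: [-7, 10), [21, 37).
B, merged: [-16, -10), [6, 16).
[-7, 10) meets the second set on [6, 10).
[21, 37): no overlap with the second set.

[6, 10)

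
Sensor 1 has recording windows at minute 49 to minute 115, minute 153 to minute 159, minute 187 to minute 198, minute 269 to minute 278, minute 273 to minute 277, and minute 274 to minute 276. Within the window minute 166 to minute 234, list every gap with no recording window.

Covered (merged): minute 49 to minute 115, minute 153 to minute 159, minute 187 to minute 198, minute 269 to minute 278.
Complement within minute 166 to minute 234: minute 166 to minute 187, minute 198 to minute 234.

minute 166 to minute 187, minute 198 to minute 234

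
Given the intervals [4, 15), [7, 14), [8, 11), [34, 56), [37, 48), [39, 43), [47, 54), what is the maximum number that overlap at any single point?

3

Walk the sorted start/end points keeping a running depth.
The depth first hits 3 at 8.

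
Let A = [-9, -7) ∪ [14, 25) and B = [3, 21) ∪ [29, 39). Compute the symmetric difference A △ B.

Only in the first: [-9, -7), [21, 25).
Only in the second: [3, 14), [29, 39).
Together these are the periods covered by exactly one.

[-9, -7) ∪ [3, 14) ∪ [21, 25) ∪ [29, 39)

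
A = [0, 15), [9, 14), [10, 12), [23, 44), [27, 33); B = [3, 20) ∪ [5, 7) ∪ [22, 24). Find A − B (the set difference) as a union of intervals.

[0, 3) ∪ [24, 44)

First set merges to [0, 15), [23, 44).
Second set merges to [3, 20), [22, 24).
[0, 15) with B removed leaves [0, 3).
[23, 44) with B removed leaves [24, 44).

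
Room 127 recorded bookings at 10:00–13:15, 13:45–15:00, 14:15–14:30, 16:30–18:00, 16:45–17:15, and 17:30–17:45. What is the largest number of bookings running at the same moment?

2

Walk the sorted start/end points keeping a running depth.
The depth first hits 2 at 14:15.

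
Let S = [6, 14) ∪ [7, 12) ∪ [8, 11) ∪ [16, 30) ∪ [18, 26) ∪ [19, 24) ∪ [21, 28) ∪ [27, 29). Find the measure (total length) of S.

22

Merged: [6, 14), [16, 30).
Lengths: 8 + 14 = 22.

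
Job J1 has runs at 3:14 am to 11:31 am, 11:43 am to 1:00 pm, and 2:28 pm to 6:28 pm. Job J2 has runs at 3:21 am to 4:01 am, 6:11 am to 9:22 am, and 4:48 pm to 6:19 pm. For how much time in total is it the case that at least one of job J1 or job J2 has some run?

13 h 34 min

A ∪ B = 3:14 am–11:31 am, 11:43 am–1:00 pm, 2:28 pm–6:28 pm.
Total: 8 h 17 min + 1 h 17 min + 4 h = 13 h 34 min.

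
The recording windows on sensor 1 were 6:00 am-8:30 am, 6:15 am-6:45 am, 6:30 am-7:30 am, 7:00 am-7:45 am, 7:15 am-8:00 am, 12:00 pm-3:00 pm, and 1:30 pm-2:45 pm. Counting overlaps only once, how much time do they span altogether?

Merged: 6:00 am–8:30 am, 12:00 pm–3:00 pm.
Lengths: 2 h 30 min + 3 h = 5 h 30 min.

5 h 30 min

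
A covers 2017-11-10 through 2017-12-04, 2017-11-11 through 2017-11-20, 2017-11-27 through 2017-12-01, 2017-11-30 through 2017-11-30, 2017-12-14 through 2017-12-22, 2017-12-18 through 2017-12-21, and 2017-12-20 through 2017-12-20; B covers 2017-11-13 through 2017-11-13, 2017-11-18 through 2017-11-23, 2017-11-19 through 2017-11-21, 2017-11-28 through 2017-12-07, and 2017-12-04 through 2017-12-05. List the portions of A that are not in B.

2017-11-10 through 2017-11-12, 2017-11-14 through 2017-11-17, 2017-11-24 through 2017-11-27, 2017-12-14 through 2017-12-22

First set merges to 2017-11-10 through 2017-12-04, 2017-12-14 through 2017-12-22.
Second set merges to 2017-11-13 through 2017-11-13, 2017-11-18 through 2017-11-23, 2017-11-28 through 2017-12-07.
2017-11-10 through 2017-12-04 with B removed leaves 2017-11-10 through 2017-11-12, 2017-11-14 through 2017-11-17, 2017-11-24 through 2017-11-27.
2017-12-14 through 2017-12-22 is untouched.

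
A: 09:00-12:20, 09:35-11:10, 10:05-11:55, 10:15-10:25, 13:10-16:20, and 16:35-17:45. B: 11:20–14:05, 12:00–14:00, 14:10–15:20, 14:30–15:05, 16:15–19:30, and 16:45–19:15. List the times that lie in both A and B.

First set merges to 09:00–12:20, 13:10–16:20, 16:35–17:45.
Second set merges to 11:20–14:05, 14:10–15:20, 16:15–19:30.
09:00–12:20 meets the second set on 11:20–12:20.
13:10–16:20 meets the second set on 13:10–14:05, 14:10–15:20, 16:15–16:20.
16:35–17:45 meets the second set on 16:35–17:45.

11:20–12:20, 13:10–14:05, 14:10–15:20, 16:15–16:20, 16:35–17:45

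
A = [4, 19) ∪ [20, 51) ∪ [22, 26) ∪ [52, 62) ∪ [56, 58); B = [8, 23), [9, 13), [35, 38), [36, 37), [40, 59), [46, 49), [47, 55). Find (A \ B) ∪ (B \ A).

Merge the first list: [4, 19), [20, 51), [52, 62).
Merge the second list: [8, 23), [35, 38), [40, 59).
A \ B = [4, 8), [23, 35), [38, 40), [59, 62).
B \ A = [19, 20), [51, 52).
Union of the two gives the symmetric difference.

[4, 8) ∪ [19, 20) ∪ [23, 35) ∪ [38, 40) ∪ [51, 52) ∪ [59, 62)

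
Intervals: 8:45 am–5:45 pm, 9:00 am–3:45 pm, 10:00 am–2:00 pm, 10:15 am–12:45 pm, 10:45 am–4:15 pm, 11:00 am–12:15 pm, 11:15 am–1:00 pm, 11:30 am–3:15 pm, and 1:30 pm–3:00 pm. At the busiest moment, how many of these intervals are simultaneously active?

8

At 11:30 am, 8 of the intervals are simultaneously active.
No point has more.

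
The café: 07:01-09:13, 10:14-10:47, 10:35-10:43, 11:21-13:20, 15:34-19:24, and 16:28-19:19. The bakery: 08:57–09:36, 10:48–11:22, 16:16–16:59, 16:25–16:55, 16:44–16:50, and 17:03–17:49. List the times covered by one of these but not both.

First set merges to 07:01-09:13, 10:14-10:47, 11:21-13:20, 15:34-19:24.
Second set merges to 08:57-09:36, 10:48-11:22, 16:16-16:59, 17:03-17:49.
A \ B = 07:01-08:57, 10:14-10:47, 11:22-13:20, 15:34-16:16, 16:59-17:03, 17:49-19:24.
B \ A = 09:13-09:36, 10:48-11:21.
Union of the two gives the symmetric difference.

07:01-08:57, 09:13-09:36, 10:14-10:47, 10:48-11:21, 11:22-13:20, 15:34-16:16, 16:59-17:03, 17:49-19:24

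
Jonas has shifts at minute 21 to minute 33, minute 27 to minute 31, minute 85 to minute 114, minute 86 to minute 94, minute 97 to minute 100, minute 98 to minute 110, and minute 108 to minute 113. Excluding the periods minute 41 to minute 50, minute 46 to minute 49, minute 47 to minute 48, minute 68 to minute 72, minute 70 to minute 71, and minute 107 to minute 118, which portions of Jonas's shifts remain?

minute 21 to minute 33, minute 85 to minute 107

First set merges to minute 21 to minute 33, minute 85 to minute 114.
Second set merges to minute 41 to minute 50, minute 68 to minute 72, minute 107 to minute 118.
minute 21 to minute 33 is untouched.
minute 85 to minute 114 with B removed leaves minute 85 to minute 107.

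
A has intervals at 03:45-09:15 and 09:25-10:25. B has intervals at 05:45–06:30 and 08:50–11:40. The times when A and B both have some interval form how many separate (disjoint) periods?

A ∩ B = 05:45–06:30, 08:50–09:15, 09:25–10:25.
That is 3 disjoint pieces.

3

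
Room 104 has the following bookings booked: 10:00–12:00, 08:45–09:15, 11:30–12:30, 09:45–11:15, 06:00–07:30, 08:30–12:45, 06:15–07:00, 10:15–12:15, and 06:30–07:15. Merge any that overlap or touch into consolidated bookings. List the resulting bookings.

Sort by start: 06:00–07:30, 06:15–07:00, 06:30–07:15, 08:30–12:45, 08:45–09:15, 09:45–11:15, 10:00–12:00, 10:15–12:15, 11:30–12:30.
06:15–07:00 overlaps/touches 06:00–07:30 → extend to 06:00–07:30.
06:30–07:15 overlaps/touches 06:00–07:30 → extend to 06:00–07:30.
08:30–12:45 is disjoint → start new block.
08:45–09:15 overlaps/touches 08:30–12:45 → extend to 08:30–12:45.
09:45–11:15 overlaps/touches 08:30–12:45 → extend to 08:30–12:45.
10:00–12:00 overlaps/touches 08:30–12:45 → extend to 08:30–12:45.
10:15–12:15 overlaps/touches 08:30–12:45 → extend to 08:30–12:45.
11:30–12:30 overlaps/touches 08:30–12:45 → extend to 08:30–12:45.

06:00–07:30, 08:30–12:45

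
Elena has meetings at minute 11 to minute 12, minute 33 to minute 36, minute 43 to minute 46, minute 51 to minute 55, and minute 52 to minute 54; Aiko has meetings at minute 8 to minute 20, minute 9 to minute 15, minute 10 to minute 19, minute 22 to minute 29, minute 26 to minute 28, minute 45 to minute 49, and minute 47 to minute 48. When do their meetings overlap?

minute 11 to minute 12, minute 45 to minute 46

Merge the first list: minute 11 to minute 12, minute 33 to minute 36, minute 43 to minute 46, minute 51 to minute 55.
Merge the second list: minute 8 to minute 20, minute 22 to minute 29, minute 45 to minute 49.
minute 11 to minute 12 meets the second set on minute 11 to minute 12.
minute 33 to minute 36: no overlap with the second set.
minute 43 to minute 46 meets the second set on minute 45 to minute 46.
minute 51 to minute 55: no overlap with the second set.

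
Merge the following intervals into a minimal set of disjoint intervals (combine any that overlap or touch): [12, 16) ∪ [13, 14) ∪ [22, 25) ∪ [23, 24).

[13, 14) overlaps/touches [12, 16) → extend to [12, 16).
[22, 25) is disjoint → start new block.
[23, 24) overlaps/touches [22, 25) → extend to [22, 25).

[12, 16) ∪ [22, 25)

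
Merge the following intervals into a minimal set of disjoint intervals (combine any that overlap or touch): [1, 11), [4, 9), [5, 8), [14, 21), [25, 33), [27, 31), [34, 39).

[1, 11) ∪ [14, 21) ∪ [25, 33) ∪ [34, 39)

[4, 9) overlaps/touches [1, 11) → extend to [1, 11).
[5, 8) overlaps/touches [1, 11) → extend to [1, 11).
[14, 21) is disjoint → start new block.
[25, 33) is disjoint → start new block.
[27, 31) overlaps/touches [25, 33) → extend to [25, 33).
[34, 39) is disjoint → start new block.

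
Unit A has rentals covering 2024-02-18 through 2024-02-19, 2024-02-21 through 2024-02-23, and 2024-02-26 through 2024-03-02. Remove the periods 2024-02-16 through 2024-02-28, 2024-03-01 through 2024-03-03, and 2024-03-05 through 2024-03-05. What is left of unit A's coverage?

2024-02-29 through 2024-02-29

2024-02-18 through 2024-02-19: fully covered by B → removed.
2024-02-21 through 2024-02-23: fully covered by B → removed.
2024-02-26 through 2024-03-02 minus B → 2024-02-29 through 2024-02-29.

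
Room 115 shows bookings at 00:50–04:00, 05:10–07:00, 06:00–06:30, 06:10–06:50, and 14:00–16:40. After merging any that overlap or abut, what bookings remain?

00:50–04:00, 05:10–07:00, 14:00–16:40

05:10–07:00 is disjoint → start new block.
06:00–06:30 overlaps/touches 05:10–07:00 → extend to 05:10–07:00.
06:10–06:50 overlaps/touches 05:10–07:00 → extend to 05:10–07:00.
14:00–16:40 is disjoint → start new block.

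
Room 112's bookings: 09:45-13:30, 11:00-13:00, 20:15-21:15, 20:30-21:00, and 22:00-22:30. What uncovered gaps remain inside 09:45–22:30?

13:30-20:15, 21:15-22:00

After merging, the occupied span is 09:45-13:30, 20:15-21:15, 22:00-22:30.
Uncovered inside 09:45-22:30: 13:30-20:15, 21:15-22:00.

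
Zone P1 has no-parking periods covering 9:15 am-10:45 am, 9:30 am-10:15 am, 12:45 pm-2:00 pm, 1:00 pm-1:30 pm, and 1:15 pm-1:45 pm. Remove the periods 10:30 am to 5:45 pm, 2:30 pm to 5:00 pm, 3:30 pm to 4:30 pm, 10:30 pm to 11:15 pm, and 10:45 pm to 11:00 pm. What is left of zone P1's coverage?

9:15 am–10:30 am

A, merged: 9:15 am–10:45 am, 12:45 pm–2:00 pm.
B, merged: 10:30 am–5:45 pm, 10:30 pm–11:15 pm.
9:15 am–10:45 am \ B = 9:15 am–10:30 am.
12:45 pm–2:00 pm: entirely removed.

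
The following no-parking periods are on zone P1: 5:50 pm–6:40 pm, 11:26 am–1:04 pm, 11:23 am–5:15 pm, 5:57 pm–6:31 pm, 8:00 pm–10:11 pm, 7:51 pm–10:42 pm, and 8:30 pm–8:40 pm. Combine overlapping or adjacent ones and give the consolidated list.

Sort by start: 11:23 am–5:15 pm, 11:26 am–1:04 pm, 5:50 pm–6:40 pm, 5:57 pm–6:31 pm, 7:51 pm–10:42 pm, 8:00 pm–10:11 pm, 8:30 pm–8:40 pm.
11:26 am–1:04 pm overlaps/touches 11:23 am–5:15 pm → extend to 11:23 am–5:15 pm.
5:50 pm–6:40 pm is disjoint → start new block.
5:57 pm–6:31 pm overlaps/touches 5:50 pm–6:40 pm → extend to 5:50 pm–6:40 pm.
7:51 pm–10:42 pm is disjoint → start new block.
8:00 pm–10:11 pm overlaps/touches 7:51 pm–10:42 pm → extend to 7:51 pm–10:42 pm.
8:30 pm–8:40 pm overlaps/touches 7:51 pm–10:42 pm → extend to 7:51 pm–10:42 pm.

11:23 am–5:15 pm, 5:50 pm–6:40 pm, 7:51 pm–10:42 pm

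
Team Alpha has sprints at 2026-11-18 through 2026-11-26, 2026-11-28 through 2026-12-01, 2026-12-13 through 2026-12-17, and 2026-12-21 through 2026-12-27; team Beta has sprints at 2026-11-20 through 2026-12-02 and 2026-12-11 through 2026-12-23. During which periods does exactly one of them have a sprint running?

2026-11-18 through 2026-11-19, 2026-11-27 through 2026-11-27, 2026-12-02 through 2026-12-02, 2026-12-11 through 2026-12-12, 2026-12-18 through 2026-12-20, 2026-12-24 through 2026-12-27

A \ B = 2026-11-18 through 2026-11-19, 2026-12-24 through 2026-12-27.
B \ A = 2026-11-27 through 2026-11-27, 2026-12-02 through 2026-12-02, 2026-12-11 through 2026-12-12, 2026-12-18 through 2026-12-20.
Union of the two gives the symmetric difference.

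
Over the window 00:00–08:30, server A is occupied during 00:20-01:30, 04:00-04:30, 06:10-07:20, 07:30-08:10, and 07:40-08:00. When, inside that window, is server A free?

00:00–00:20, 01:30–04:00, 04:30–06:10, 07:20–07:30, 08:10–08:30

After merging, the occupied span is 00:20–01:30, 04:00–04:30, 06:10–07:20, 07:30–08:10.
Gaps within 00:00–08:30: 00:00–00:20, 01:30–04:00, 04:30–06:10, 07:20–07:30, 08:10–08:30.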